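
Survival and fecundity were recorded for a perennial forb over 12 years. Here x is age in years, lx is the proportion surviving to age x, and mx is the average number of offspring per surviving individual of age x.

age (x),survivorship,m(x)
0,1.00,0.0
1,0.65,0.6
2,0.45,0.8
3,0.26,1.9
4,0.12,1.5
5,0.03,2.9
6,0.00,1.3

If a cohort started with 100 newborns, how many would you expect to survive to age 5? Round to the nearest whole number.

3

Expected survivors = N0 · l_5 = 100 × 0.03 = 3 → 3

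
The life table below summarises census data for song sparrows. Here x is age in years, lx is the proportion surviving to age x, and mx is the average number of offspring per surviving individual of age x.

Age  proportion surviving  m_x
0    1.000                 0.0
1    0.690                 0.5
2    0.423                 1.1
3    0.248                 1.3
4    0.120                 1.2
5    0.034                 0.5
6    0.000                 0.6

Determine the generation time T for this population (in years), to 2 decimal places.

2.24

lx·mx: 0, 0.345, 0.4653, 0.3224, 0.144, 0.017, 0 → R0 = 1.2937
x·lx·mx: 0, 0.345, 0.9306, 0.9672, 0.576, 0.085, 0 → Σ = 2.9038
T = 2.9038 / 1.2937 = 2.24457… → 2.24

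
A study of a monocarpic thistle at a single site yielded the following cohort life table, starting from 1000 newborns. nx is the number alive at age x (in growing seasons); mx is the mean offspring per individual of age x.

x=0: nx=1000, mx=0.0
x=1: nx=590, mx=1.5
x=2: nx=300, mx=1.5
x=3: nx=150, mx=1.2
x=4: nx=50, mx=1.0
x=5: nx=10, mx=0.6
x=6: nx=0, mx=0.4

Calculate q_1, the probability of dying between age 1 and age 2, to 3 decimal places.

0.492

lx = nx/n0 = nx/1000: 1, 0.59, 0.3, 0.15, 0.05, 0.01, 0
q_1 = (l_1 − l_2) / l_1 = (0.59 − 0.3) / 0.59
     = 0.29 / 0.59 = 0.491525… → 0.492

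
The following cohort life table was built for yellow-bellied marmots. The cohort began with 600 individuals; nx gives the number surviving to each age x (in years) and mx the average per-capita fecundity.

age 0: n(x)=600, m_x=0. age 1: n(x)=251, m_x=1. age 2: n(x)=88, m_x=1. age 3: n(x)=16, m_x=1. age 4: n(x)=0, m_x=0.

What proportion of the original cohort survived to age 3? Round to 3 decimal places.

l_3 = n_3/n_0 = 16/600 = 0.026667… → 0.027

0.027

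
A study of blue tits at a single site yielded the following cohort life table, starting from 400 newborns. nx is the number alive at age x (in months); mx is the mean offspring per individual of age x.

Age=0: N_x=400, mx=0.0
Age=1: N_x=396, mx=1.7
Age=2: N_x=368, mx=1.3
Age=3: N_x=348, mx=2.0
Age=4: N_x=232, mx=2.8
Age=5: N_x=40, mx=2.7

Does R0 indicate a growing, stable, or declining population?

lx = nx/n0 = nx/400: 1, 0.99, 0.92, 0.87, 0.58, 0.1
R0 = Σ lx·mx = 0 + 1.683 + 1.196 + 1.74 + 1.624 + 0.27 = 6.513
R0 > 1, so the population is growing.

growing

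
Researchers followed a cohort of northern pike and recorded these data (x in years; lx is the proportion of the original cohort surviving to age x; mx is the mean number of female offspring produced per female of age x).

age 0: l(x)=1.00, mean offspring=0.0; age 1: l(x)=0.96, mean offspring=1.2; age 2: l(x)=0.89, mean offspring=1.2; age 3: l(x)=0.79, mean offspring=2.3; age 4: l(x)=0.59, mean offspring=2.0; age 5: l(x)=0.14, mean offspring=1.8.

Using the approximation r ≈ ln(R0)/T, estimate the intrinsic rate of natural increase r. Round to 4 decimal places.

0.6313

R0 = Σ lx·mx = 0 + 1.152 + 1.068 + 1.817 + 1.18 + 0.252 = 5.469
Σ x·lx·mx = 14.719; T = 14.719/5.469 = 2.69135…
r ≈ ln(R0)/T = ln(5.469)/2.69135… = 0.631317… → 0.6313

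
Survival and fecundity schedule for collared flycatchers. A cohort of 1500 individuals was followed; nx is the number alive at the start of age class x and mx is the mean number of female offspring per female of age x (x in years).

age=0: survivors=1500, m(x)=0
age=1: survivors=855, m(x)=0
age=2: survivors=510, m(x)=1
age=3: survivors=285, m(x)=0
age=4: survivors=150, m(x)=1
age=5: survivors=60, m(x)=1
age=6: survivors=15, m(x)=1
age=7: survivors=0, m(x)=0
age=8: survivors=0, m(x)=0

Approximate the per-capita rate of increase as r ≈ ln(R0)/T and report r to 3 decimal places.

lx = nx/n0 = nx/1500: 1, 0.57, 0.34, 0.19, 0.1, 0.04, 0.01, 0, 0
R0 = Σ lx·mx = 0 + 0 + 0.34 + 0 + 0.1 + 0.04 + 0.01 + 0 + 0 = 0.49
Σ x·lx·mx = 1.34; T = 1.34/0.49 = 2.73469…
r ≈ ln(R0)/T = ln(0.49)/2.73469… = -0.26085… → -0.261

-0.261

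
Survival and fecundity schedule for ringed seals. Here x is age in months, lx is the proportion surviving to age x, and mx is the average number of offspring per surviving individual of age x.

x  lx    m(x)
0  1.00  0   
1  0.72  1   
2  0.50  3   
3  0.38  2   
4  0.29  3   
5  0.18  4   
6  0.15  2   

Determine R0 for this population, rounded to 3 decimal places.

lx·mx by age: 0, 0.72, 1.5, 0.76, 0.87, 0.72, 0.3
R0 = Σ lx·mx = 4.87 → 4.870

4.870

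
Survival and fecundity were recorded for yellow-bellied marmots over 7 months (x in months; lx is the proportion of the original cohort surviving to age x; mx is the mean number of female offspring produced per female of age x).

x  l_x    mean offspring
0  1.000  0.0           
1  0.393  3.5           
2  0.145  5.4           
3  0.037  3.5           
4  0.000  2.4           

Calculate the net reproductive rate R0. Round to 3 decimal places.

lx·mx by age: 0, 1.3755, 0.783, 0.1295, 0
R0 = Σ lx·mx = 2.288 → 2.288

2.288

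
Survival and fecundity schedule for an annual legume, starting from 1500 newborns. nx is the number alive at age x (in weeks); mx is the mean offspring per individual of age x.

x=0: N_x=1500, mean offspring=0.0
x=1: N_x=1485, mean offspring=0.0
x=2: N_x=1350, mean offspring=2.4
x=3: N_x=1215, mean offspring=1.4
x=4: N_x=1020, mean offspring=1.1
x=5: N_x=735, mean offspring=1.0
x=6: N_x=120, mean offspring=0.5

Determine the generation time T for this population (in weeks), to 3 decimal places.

2.932

lx = nx/n0 = nx/1500: 1, 0.99, 0.9, 0.81, 0.68, 0.49, 0.08
lx·mx: 0, 0, 2.16, 1.134, 0.748, 0.49, 0.04 → R0 = 4.572
x·lx·mx: 0, 0, 4.32, 3.402, 2.992, 2.45, 0.24 → Σ = 13.404
T = 13.404 / 4.572 = 2.931759… → 2.932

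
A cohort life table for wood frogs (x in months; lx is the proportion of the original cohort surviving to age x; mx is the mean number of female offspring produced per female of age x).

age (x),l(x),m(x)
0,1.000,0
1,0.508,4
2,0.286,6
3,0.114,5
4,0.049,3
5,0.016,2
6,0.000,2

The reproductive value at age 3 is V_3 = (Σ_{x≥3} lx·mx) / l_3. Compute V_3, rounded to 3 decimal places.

6.570

lx·mx for x ≥ 3: 0.57, 0.147, 0.032, 0 → sum = 0.749
V_3 = 0.749 / l_3 = 0.749 / 0.114 = 6.570175… → 6.570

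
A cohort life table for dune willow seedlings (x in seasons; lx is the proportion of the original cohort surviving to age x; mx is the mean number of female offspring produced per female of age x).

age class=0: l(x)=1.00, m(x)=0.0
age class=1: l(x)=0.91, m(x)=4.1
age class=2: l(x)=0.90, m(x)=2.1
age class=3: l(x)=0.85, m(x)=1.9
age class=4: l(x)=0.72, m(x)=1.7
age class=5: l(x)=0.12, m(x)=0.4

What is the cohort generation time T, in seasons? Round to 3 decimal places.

2.056

lx·mx: 0, 3.731, 1.89, 1.615, 1.224, 0.048 → R0 = 8.508
x·lx·mx: 0, 3.731, 3.78, 4.845, 4.896, 0.24 → Σ = 17.492
T = 17.492 / 8.508 = 2.055947… → 2.056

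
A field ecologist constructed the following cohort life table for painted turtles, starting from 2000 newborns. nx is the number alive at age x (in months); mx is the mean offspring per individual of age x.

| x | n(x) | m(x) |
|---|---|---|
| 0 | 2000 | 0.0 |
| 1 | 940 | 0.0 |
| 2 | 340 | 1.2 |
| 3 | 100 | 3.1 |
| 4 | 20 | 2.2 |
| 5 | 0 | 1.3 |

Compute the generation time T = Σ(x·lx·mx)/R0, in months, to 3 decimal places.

lx = nx/n0 = nx/2000: 1, 0.47, 0.17, 0.05, 0.01, 0
lx·mx: 0, 0, 0.204, 0.155, 0.022, 0 → R0 = 0.381
x·lx·mx: 0, 0, 0.408, 0.465, 0.088, 0 → Σ = 0.961
T = 0.961 / 0.381 = 2.52231… → 2.522

2.522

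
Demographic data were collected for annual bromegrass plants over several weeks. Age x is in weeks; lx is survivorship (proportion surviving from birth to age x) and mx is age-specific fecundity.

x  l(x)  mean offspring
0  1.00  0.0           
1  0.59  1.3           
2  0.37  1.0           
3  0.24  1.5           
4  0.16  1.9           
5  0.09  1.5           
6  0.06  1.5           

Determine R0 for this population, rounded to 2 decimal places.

2.03

lx·mx by age: 0, 0.767, 0.37, 0.36, 0.304, 0.135, 0.09
R0 = Σ lx·mx = 2.026 → 2.03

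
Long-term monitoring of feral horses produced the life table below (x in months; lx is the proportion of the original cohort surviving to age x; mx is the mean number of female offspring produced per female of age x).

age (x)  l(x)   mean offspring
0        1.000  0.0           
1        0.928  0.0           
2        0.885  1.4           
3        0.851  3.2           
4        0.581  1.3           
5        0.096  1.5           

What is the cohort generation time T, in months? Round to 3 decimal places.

lx·mx: 0, 0, 1.239, 2.7232, 0.7553, 0.144 → R0 = 4.8615
x·lx·mx: 0, 0, 2.478, 8.1696, 3.0212, 0.72 → Σ = 14.3888
T = 14.3888 / 4.8615 = 2.959745… → 2.960

2.960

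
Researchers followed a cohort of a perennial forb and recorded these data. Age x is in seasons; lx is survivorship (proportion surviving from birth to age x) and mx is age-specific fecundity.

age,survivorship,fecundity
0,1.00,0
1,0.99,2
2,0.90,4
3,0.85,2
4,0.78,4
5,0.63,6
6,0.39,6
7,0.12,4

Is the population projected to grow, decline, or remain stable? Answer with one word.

R0 = Σ lx·mx = 0 + 1.98 + 3.6 + 1.7 + 3.12 + 3.78 + 2.34 + 0.48 = 17
R0 > 1, so the population is growing.

growing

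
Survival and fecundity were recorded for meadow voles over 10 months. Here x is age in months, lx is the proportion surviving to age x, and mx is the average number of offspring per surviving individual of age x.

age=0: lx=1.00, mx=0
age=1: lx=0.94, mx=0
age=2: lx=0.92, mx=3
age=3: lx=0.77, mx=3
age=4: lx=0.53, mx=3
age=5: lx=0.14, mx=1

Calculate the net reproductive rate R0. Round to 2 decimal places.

6.80

lx·mx by age: 0, 0, 2.76, 2.31, 1.59, 0.14
R0 = Σ lx·mx = 6.8 → 6.80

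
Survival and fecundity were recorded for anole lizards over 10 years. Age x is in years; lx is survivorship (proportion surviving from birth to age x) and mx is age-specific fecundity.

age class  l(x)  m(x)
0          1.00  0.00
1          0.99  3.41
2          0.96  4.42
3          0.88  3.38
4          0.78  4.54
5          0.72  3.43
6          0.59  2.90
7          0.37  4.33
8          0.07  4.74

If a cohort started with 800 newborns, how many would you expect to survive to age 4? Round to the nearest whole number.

624

Expected survivors = N0 · l_4 = 800 × 0.78 = 624 → 624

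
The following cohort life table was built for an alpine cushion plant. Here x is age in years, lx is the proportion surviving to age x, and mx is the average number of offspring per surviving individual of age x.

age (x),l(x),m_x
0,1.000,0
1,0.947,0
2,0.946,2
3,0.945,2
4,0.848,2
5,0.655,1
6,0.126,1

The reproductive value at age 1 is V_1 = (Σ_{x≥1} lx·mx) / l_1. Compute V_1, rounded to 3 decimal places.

lx·mx for x ≥ 1: 0, 1.892, 1.89, 1.696, 0.655, 0.126 → sum = 6.259
V_1 = 6.259 / l_1 = 6.259 / 0.947 = 6.609293… → 6.609

6.609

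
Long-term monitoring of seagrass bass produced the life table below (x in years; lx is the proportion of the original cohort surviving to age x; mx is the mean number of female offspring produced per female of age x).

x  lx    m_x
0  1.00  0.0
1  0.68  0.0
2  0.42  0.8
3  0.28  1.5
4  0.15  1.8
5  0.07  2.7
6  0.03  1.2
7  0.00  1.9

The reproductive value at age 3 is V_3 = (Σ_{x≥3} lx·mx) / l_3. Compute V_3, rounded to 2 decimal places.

3.27

lx·mx for x ≥ 3: 0.42, 0.27, 0.189, 0.036, 0 → sum = 0.915
V_3 = 0.915 / l_3 = 0.915 / 0.28 = 3.267857… → 3.27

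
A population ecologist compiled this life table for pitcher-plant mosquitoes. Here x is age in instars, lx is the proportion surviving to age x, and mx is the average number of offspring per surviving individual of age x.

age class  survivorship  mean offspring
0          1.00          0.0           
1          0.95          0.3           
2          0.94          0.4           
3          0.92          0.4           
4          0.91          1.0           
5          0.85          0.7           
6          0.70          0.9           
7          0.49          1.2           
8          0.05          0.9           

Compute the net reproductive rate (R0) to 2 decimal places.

lx·mx by age: 0, 0.285, 0.376, 0.368, 0.91, 0.595, 0.63, 0.588, 0.045
R0 = Σ lx·mx = 3.797 → 3.80

3.80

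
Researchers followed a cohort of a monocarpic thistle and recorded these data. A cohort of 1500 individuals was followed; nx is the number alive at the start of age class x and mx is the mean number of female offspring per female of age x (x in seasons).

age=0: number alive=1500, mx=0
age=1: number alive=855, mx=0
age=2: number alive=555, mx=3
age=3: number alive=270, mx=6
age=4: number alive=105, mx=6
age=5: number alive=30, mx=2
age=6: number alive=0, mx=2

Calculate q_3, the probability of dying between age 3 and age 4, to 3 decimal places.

lx = nx/n0 = nx/1500: 1, 0.57, 0.37, 0.18, 0.07, 0.02, 0
q_3 = (l_3 − l_4) / l_3 = (0.18 − 0.07) / 0.18
     = 0.11 / 0.18 = 0.611111… → 0.611

0.611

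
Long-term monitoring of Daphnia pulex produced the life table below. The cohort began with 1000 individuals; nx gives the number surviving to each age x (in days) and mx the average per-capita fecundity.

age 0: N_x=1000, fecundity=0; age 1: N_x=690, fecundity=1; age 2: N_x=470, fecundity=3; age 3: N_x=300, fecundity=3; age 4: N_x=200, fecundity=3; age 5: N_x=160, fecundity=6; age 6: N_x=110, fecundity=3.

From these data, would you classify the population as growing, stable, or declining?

lx = nx/n0 = nx/1000: 1, 0.69, 0.47, 0.3, 0.2, 0.16, 0.11
R0 = Σ lx·mx = 0 + 0.69 + 1.41 + 0.9 + 0.6 + 0.96 + 0.33 = 4.89
R0 > 1, so the population is growing.

growing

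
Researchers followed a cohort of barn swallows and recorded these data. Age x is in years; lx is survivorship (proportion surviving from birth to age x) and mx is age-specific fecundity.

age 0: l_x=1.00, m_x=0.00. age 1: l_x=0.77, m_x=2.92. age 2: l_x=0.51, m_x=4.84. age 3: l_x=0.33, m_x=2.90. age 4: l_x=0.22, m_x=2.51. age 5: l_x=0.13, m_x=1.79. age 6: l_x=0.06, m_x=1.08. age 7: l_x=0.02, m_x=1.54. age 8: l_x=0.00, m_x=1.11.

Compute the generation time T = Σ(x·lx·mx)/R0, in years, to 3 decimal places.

2.141

lx·mx: 0, 2.2484, 2.4684, 0.957, 0.5522, 0.2327, 0.0648, 0.0308, 0 → R0 = 6.5543
x·lx·mx: 0, 2.2484, 4.9368, 2.871, 2.2088, 1.1635, 0.3888, 0.2156, 0 → Σ = 14.0329
T = 14.0329 / 6.5543 = 2.141022… → 2.141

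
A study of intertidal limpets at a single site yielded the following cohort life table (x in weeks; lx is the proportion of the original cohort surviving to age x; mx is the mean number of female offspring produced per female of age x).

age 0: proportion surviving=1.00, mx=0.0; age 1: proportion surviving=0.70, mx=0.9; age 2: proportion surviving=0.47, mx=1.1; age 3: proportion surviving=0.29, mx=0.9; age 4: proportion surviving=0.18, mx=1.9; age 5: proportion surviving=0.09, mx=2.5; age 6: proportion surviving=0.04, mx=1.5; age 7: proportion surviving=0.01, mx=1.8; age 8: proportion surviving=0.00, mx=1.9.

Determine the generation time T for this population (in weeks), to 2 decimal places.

2.64

lx·mx: 0, 0.63, 0.517, 0.261, 0.342, 0.225, 0.06, 0.018, 0 → R0 = 2.053
x·lx·mx: 0, 0.63, 1.034, 0.783, 1.368, 1.125, 0.36, 0.126, 0 → Σ = 5.426
T = 5.426 / 2.053 = 2.642962… → 2.64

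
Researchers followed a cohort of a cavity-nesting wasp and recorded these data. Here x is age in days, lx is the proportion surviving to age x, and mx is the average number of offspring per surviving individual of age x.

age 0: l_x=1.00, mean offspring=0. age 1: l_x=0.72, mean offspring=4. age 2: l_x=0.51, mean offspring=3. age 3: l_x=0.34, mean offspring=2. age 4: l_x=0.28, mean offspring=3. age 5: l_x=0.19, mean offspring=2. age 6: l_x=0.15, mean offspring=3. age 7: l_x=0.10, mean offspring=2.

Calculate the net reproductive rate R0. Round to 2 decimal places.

6.96

lx·mx by age: 0, 2.88, 1.53, 0.68, 0.84, 0.38, 0.45, 0.2
R0 = Σ lx·mx = 6.96 → 6.96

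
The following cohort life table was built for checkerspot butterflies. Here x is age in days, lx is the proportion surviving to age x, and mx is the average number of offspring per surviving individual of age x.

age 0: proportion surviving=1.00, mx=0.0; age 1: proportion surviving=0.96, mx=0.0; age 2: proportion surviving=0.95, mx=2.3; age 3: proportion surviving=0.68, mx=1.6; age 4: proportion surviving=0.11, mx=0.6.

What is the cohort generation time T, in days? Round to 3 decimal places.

2.365

lx·mx: 0, 0, 2.185, 1.088, 0.066 → R0 = 3.339
x·lx·mx: 0, 0, 4.37, 3.264, 0.264 → Σ = 7.898
T = 7.898 / 3.339 = 2.365379… → 2.365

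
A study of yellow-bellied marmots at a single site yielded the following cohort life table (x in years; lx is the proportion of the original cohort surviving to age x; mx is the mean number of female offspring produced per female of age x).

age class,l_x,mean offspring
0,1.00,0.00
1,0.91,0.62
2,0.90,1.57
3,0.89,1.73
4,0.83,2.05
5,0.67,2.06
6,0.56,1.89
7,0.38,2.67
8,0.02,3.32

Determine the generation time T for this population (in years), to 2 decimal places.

lx·mx: 0, 0.5642, 1.413, 1.5397, 1.7015, 1.3802, 1.0584, 1.0146, 0.0664 → R0 = 8.738
x·lx·mx: 0, 0.5642, 2.826, 4.6191, 6.806, 6.901, 6.3504, 7.1022, 0.5312 → Σ = 35.7001
T = 35.7001 / 8.738 = 4.085615… → 4.09

4.09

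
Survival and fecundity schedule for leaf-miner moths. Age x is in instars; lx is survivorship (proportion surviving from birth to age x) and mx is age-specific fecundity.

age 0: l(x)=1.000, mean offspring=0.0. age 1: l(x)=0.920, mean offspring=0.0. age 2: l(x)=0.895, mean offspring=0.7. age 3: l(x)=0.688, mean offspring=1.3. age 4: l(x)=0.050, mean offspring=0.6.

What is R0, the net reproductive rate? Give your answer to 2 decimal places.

lx·mx by age: 0, 0, 0.6265, 0.8944, 0.03
R0 = Σ lx·mx = 1.5509 → 1.55

1.55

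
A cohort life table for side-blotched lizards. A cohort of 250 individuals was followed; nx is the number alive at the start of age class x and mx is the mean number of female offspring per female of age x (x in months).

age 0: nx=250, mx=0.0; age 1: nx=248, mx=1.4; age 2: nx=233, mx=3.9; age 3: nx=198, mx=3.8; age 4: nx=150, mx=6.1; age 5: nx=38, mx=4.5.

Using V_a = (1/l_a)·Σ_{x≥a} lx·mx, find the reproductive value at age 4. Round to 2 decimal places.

7.24

lx = nx/n0 = nx/250: 1, 0.992, 0.932, 0.792, 0.6, 0.152
lx·mx for x ≥ 4: 3.66, 0.684 → sum = 4.344
V_4 = 4.344 / l_4 = 4.344 / 0.6 = 7.24 → 7.24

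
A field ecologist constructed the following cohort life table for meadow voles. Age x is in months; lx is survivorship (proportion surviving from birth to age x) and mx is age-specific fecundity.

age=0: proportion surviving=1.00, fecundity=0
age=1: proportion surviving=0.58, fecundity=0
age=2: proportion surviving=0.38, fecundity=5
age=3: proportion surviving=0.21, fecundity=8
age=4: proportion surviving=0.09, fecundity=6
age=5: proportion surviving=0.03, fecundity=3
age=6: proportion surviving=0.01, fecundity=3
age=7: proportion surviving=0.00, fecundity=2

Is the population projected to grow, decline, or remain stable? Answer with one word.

growing

R0 = Σ lx·mx = 0 + 0 + 1.9 + 1.68 + 0.54 + 0.09 + 0.03 + 0 = 4.24
R0 > 1, so the population is growing.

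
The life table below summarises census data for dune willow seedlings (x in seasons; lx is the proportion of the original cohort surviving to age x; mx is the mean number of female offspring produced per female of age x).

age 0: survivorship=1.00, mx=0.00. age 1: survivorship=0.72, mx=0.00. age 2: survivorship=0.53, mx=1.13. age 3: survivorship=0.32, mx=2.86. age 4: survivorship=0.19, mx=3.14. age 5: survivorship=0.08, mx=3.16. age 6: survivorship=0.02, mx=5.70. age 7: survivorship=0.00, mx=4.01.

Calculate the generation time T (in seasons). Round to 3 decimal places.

lx·mx: 0, 0, 0.5989, 0.9152, 0.5966, 0.2528, 0.114, 0 → R0 = 2.4775
x·lx·mx: 0, 0, 1.1978, 2.7456, 2.3864, 1.264, 0.684, 0 → Σ = 8.2778
T = 8.2778 / 2.4775 = 3.341191… → 3.341

3.341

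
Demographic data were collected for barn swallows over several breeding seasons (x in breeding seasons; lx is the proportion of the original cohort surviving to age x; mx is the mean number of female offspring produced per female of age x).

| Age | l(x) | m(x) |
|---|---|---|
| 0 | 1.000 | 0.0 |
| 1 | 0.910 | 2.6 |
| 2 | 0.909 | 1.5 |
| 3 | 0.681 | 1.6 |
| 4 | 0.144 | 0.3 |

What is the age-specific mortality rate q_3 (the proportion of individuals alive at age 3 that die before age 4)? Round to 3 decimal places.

0.789

q_3 = (l_3 − l_4) / l_3 = (0.681 − 0.144) / 0.681
     = 0.537 / 0.681 = 0.788546… → 0.789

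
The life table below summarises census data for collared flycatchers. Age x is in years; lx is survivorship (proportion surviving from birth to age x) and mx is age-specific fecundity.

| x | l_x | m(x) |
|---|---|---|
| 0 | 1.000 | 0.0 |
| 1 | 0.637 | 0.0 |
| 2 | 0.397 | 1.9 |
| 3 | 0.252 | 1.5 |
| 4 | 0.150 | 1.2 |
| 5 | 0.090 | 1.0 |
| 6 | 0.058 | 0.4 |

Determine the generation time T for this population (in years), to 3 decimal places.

lx·mx: 0, 0, 0.7543, 0.378, 0.18, 0.09, 0.0232 → R0 = 1.4255
x·lx·mx: 0, 0, 1.5086, 1.134, 0.72, 0.45, 0.1392 → Σ = 3.9518
T = 3.9518 / 1.4255 = 2.77222… → 2.772

2.772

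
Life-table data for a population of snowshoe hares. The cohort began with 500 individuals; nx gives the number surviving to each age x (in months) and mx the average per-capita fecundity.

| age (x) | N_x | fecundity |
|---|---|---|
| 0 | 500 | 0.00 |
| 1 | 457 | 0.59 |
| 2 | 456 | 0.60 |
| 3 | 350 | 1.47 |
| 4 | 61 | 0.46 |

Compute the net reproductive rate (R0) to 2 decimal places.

2.17

lx = nx/n0 = nx/500: 1, 0.914, 0.912, 0.7, 0.122
lx·mx by age: 0, 0.53926, 0.5472, 1.029, 0.05612
R0 = Σ lx·mx = 2.17158 → 2.17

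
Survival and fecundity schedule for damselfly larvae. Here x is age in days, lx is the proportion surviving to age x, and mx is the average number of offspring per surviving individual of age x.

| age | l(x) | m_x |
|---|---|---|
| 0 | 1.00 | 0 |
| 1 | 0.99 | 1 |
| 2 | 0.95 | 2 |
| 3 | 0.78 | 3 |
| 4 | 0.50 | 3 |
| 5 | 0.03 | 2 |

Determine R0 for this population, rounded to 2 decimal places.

6.79

lx·mx by age: 0, 0.99, 1.9, 2.34, 1.5, 0.06
R0 = Σ lx·mx = 6.79 → 6.79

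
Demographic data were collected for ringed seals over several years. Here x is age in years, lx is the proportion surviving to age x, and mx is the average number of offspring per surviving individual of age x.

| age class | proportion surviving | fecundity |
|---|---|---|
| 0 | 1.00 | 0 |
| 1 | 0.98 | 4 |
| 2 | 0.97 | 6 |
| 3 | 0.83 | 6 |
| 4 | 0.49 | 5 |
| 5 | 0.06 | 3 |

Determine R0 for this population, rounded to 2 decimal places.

17.35

lx·mx by age: 0, 3.92, 5.82, 4.98, 2.45, 0.18
R0 = Σ lx·mx = 17.35 → 17.35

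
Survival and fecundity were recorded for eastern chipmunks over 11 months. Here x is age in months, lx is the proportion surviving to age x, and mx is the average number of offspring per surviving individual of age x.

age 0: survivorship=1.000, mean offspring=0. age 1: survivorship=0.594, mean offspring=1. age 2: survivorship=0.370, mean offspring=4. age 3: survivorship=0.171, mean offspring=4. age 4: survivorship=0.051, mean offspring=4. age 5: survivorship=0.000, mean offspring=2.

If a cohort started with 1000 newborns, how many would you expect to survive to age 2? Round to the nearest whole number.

Expected survivors = N0 · l_2 = 1000 × 0.370 = 370 → 370

370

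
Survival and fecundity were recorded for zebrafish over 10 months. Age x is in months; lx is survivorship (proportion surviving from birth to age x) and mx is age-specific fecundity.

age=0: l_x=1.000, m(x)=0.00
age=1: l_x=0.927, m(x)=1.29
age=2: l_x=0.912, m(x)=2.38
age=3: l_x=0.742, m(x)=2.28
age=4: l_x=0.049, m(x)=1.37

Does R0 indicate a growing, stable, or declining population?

growing

R0 = Σ lx·mx = 0 + 1.19583 + 2.17056 + 1.69176 + 0.06713 = 5.12528
R0 > 1, so the population is growing.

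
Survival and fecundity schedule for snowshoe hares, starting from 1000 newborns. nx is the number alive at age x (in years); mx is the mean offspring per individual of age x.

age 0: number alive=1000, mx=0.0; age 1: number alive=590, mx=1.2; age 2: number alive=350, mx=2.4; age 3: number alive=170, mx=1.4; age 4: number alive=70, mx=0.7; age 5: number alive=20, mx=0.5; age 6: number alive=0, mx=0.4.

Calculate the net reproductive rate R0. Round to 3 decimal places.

lx = nx/n0 = nx/1000: 1, 0.59, 0.35, 0.17, 0.07, 0.02, 0
lx·mx by age: 0, 0.708, 0.84, 0.238, 0.049, 0.01, 0
R0 = Σ lx·mx = 1.845 → 1.845

1.845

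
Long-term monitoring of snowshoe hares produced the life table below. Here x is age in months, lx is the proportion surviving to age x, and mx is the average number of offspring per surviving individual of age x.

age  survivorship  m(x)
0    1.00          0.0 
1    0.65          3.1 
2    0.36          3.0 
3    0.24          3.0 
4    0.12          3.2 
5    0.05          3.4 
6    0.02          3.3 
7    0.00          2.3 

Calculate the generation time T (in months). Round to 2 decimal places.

lx·mx: 0, 2.015, 1.08, 0.72, 0.384, 0.17, 0.066, 0 → R0 = 4.435
x·lx·mx: 0, 2.015, 2.16, 2.16, 1.536, 0.85, 0.396, 0 → Σ = 9.117
T = 9.117 / 4.435 = 2.055693… → 2.06

2.06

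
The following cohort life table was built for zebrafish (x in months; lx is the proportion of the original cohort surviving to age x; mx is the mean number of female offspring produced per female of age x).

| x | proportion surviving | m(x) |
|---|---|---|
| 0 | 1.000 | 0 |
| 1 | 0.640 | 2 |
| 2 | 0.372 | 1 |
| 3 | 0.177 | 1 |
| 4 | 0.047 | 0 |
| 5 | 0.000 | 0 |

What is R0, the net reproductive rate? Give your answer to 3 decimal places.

1.829

lx·mx by age: 0, 1.28, 0.372, 0.177, 0, 0
R0 = Σ lx·mx = 1.829 → 1.829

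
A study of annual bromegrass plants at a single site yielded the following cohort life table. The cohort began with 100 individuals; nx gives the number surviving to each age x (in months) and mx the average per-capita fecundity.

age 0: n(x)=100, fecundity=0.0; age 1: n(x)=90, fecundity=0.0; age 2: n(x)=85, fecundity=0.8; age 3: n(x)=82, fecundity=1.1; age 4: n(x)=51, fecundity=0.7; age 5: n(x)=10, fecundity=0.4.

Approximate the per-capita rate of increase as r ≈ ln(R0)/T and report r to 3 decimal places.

0.237

lx = nx/n0 = nx/100: 1, 0.9, 0.85, 0.82, 0.51, 0.1
R0 = Σ lx·mx = 0 + 0 + 0.68 + 0.902 + 0.357 + 0.04 = 1.979
Σ x·lx·mx = 5.694; T = 5.694/1.979 = 2.87721…
r ≈ ln(R0)/T = ln(1.979)/2.87721… = 0.23724… → 0.237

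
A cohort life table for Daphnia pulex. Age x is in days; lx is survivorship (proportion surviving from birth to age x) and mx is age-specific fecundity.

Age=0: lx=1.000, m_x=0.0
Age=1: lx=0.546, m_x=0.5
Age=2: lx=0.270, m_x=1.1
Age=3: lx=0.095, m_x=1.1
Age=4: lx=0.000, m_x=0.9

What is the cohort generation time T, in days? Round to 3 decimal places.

lx·mx: 0, 0.273, 0.297, 0.1045, 0 → R0 = 0.6745
x·lx·mx: 0, 0.273, 0.594, 0.3135, 0 → Σ = 1.1805
T = 1.1805 / 0.6745 = 1.750185… → 1.750

1.750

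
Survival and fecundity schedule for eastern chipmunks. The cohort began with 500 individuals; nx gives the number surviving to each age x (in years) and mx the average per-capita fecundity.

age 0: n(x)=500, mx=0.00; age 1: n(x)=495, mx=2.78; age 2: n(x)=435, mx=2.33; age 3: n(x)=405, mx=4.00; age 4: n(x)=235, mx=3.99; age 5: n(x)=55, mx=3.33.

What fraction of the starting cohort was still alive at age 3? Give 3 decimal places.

0.810

l_3 = n_3/n_0 = 405/500 = 0.81 → 0.810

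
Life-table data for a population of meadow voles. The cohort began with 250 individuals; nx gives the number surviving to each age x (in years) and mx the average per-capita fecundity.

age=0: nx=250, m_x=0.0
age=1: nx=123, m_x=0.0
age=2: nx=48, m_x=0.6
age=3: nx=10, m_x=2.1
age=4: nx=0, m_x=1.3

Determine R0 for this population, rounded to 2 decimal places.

0.20

lx = nx/n0 = nx/250: 1, 0.492, 0.192, 0.04, 0
lx·mx by age: 0, 0, 0.1152, 0.084, 0
R0 = Σ lx·mx = 0.1992 → 0.20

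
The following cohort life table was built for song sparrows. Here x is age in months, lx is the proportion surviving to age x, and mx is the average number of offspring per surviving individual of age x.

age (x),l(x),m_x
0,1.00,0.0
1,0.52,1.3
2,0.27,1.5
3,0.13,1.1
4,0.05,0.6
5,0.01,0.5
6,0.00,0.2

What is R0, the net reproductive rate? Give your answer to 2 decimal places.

1.26

lx·mx by age: 0, 0.676, 0.405, 0.143, 0.03, 0.005, 0
R0 = Σ lx·mx = 1.259 → 1.26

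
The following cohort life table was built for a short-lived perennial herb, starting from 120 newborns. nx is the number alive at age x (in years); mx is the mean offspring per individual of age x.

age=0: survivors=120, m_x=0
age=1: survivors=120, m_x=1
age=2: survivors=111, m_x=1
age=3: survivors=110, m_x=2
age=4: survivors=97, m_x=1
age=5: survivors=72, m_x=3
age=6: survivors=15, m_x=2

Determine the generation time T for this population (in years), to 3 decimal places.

3.338

lx = nx/n0 = nx/120: 1, 1, 0.925, 0.91667…, 0.80833…, 0.6, 0.125
lx·mx: 0, 1, 0.925, 1.833333…, 0.808333…, 1.8, 0.25 → R0 = 6.616667…
x·lx·mx: 0, 1, 1.85, 5.5…, 3.233333…, 9, 1.5 → Σ = 22.083333…
T = 22.083333… / 6.616667… = 3.337531… → 3.338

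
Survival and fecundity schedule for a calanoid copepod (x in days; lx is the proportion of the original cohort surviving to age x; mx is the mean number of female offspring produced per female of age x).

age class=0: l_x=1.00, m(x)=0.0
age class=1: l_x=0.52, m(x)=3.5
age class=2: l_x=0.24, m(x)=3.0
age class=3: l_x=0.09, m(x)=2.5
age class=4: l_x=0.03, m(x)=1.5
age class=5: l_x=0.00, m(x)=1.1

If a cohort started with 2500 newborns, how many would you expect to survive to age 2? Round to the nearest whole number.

600

Expected survivors = N0 · l_2 = 2500 × 0.24 = 600 → 600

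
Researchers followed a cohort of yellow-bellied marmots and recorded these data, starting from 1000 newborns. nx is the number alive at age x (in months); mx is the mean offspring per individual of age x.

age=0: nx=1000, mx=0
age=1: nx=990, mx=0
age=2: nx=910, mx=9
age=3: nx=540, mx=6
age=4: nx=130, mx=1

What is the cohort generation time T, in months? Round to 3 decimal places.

2.303

lx = nx/n0 = nx/1000: 1, 0.99, 0.91, 0.54, 0.13
lx·mx: 0, 0, 8.19, 3.24, 0.13 → R0 = 11.56
x·lx·mx: 0, 0, 16.38, 9.72, 0.52 → Σ = 26.62
T = 26.62 / 11.56 = 2.302768… → 2.303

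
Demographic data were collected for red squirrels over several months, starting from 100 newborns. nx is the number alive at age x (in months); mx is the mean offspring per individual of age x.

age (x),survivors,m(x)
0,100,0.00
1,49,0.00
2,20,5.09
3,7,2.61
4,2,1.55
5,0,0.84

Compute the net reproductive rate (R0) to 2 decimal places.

lx = nx/n0 = nx/100: 1, 0.49, 0.2, 0.07, 0.02, 0
lx·mx by age: 0, 0, 1.018, 0.1827, 0.031, 0
R0 = Σ lx·mx = 1.2317 → 1.23

1.23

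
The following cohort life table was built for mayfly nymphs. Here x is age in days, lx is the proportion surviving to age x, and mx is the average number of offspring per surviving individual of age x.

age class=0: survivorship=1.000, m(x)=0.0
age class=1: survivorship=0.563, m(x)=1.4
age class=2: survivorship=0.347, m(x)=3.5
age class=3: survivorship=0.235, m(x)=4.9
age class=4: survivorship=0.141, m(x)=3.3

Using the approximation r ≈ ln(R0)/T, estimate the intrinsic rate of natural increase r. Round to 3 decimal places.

0.546

R0 = Σ lx·mx = 0 + 0.7882 + 1.2145 + 1.1515 + 0.4653 = 3.6195
Σ x·lx·mx = 8.5329; T = 8.5329/3.6195 = 2.35748…
r ≈ ln(R0)/T = ln(3.6195)/2.35748… = 0.54564… → 0.546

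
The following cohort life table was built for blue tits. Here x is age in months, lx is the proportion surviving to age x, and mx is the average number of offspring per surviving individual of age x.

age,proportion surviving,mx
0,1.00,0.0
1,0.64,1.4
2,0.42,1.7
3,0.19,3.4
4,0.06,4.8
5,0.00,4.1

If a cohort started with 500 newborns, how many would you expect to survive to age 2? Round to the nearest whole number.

210

Expected survivors = N0 · l_2 = 500 × 0.42 = 210 → 210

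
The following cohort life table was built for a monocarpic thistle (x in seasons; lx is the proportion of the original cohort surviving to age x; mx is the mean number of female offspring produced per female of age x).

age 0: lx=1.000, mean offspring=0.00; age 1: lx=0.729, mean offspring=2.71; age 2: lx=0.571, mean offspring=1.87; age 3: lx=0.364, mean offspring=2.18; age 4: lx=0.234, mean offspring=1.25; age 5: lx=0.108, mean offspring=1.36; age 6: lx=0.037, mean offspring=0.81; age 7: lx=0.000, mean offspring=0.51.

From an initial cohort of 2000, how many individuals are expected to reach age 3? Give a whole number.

728

Expected survivors = N0 · l_3 = 2000 × 0.364 = 728 → 728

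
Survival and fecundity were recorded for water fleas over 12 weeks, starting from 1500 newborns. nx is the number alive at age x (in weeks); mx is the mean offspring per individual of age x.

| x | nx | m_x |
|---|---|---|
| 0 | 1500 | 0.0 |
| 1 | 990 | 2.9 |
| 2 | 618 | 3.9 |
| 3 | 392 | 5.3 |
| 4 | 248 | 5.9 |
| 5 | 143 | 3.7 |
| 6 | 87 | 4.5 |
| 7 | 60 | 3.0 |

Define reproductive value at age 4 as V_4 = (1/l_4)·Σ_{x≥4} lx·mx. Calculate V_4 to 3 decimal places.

lx = nx/n0 = nx/1500: 1, 0.66, 0.412, 0.26133…, 0.16533…, 0.09533…, 0.058, 0.04
lx·mx for x ≥ 4: 0.975467…, 0.352733…, 0.261, 0.12 → sum = 1.7092…
V_4 = 1.7092… / l_4 = 1.7092… / 0.165333… = 10.337903… → 10.338

10.338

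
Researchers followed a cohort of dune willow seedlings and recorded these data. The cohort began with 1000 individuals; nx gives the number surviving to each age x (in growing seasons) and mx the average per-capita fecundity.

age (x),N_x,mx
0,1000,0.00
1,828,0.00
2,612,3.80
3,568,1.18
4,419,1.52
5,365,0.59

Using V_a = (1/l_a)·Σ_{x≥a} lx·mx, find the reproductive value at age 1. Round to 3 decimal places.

lx = nx/n0 = nx/1000: 1, 0.828, 0.612, 0.568, 0.419, 0.365
lx·mx for x ≥ 1: 0, 2.3256, 0.67024, 0.63688, 0.21535 → sum = 3.84807
V_1 = 3.84807 / l_1 = 3.84807 / 0.828 = 4.647428… → 4.647

4.647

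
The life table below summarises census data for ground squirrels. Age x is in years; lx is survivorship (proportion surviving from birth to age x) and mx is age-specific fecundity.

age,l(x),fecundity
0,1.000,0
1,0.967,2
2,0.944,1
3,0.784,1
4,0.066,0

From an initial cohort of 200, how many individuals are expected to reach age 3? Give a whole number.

157

Expected survivors = N0 · l_3 = 200 × 0.784 = 156.8 → 157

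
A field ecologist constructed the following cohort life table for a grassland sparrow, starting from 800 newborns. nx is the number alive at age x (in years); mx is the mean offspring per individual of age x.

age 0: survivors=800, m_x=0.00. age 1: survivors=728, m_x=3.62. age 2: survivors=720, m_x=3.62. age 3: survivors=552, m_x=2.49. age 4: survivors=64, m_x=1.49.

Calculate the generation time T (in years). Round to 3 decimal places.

1.841

lx = nx/n0 = nx/800: 1, 0.91, 0.9, 0.69, 0.08
lx·mx: 0, 3.2942, 3.258, 1.7181, 0.1192 → R0 = 8.3895
x·lx·mx: 0, 3.2942, 6.516, 5.1543, 0.4768 → Σ = 15.4413
T = 15.4413 / 8.3895 = 1.840551… → 1.841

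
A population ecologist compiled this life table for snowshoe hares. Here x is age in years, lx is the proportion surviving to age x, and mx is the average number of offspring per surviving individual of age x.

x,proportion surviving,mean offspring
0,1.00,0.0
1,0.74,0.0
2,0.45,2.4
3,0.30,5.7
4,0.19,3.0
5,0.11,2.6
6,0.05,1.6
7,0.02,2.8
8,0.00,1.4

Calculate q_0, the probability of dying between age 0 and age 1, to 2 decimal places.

0.26

q_0 = (l_0 − l_1) / l_0 = (1 − 0.74) / 1
     = 0.26 / 1 = 0.26 → 0.26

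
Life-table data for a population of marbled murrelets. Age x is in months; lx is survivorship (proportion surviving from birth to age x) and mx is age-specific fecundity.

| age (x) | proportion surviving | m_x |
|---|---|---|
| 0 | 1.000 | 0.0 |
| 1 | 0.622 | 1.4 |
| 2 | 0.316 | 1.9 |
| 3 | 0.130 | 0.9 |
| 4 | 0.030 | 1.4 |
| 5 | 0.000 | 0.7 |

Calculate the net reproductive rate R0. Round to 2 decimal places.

lx·mx by age: 0, 0.8708, 0.6004, 0.117, 0.042, 0
R0 = Σ lx·mx = 1.6302 → 1.63

1.63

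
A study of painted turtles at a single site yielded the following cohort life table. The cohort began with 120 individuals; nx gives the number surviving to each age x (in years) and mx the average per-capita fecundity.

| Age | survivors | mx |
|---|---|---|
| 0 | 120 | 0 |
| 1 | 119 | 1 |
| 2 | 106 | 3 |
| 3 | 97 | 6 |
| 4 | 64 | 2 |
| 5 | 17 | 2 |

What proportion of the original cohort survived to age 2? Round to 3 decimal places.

l_2 = n_2/n_0 = 106/120 = 0.883333… → 0.883

0.883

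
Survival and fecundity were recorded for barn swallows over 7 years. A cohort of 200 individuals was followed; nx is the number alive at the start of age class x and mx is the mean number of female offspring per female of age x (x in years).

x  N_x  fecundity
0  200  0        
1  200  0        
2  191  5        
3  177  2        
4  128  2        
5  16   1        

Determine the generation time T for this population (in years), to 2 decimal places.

lx = nx/n0 = nx/200: 1, 1, 0.955, 0.885, 0.64, 0.08
lx·mx: 0, 0, 4.775, 1.77, 1.28, 0.08 → R0 = 7.905
x·lx·mx: 0, 0, 9.55, 5.31, 5.12, 0.4 → Σ = 20.38
T = 20.38 / 7.905 = 2.578115… → 2.58

2.58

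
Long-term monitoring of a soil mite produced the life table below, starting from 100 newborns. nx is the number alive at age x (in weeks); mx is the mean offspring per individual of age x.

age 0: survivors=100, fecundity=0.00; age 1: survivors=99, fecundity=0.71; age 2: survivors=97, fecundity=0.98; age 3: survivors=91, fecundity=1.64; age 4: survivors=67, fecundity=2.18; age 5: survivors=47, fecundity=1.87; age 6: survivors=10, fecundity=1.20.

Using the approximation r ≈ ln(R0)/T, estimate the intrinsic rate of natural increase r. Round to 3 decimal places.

0.536

lx = nx/n0 = nx/100: 1, 0.99, 0.97, 0.91, 0.67, 0.47, 0.1
R0 = Σ lx·mx = 0 + 0.7029 + 0.9506 + 1.4924 + 1.4606 + 0.8789 + 0.12 = 5.6054
Σ x·lx·mx = 18.0382; T = 18.0382/5.6054 = 3.218…
r ≈ ln(R0)/T = ln(5.6054)/3.218… = 0.53565… → 0.536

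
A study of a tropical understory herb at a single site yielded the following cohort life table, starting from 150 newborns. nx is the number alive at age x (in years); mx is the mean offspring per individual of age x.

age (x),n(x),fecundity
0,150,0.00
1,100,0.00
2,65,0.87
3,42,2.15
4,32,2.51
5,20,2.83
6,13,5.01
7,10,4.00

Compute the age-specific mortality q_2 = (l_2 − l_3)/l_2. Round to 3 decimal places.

lx = nx/n0 = nx/150: 1, 0.66667…, 0.43333…, 0.28, 0.21333…, 0.13333…, 0.08667…, 0.06667…
q_2 = (l_2 − l_3) / l_2 = (0.433333… − 0.28) / 0.433333…
     = 0.153333… / 0.433333… = 0.353846… → 0.354

0.354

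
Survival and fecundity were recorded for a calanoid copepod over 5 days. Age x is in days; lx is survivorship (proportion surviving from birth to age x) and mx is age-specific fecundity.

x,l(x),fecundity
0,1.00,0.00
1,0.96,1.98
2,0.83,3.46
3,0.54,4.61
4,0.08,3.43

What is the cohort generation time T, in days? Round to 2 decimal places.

lx·mx: 0, 1.9008, 2.8718, 2.4894, 0.2744 → R0 = 7.5364
x·lx·mx: 0, 1.9008, 5.7436, 7.4682, 1.0976 → Σ = 16.2102
T = 16.2102 / 7.5364 = 2.150921… → 2.15

2.15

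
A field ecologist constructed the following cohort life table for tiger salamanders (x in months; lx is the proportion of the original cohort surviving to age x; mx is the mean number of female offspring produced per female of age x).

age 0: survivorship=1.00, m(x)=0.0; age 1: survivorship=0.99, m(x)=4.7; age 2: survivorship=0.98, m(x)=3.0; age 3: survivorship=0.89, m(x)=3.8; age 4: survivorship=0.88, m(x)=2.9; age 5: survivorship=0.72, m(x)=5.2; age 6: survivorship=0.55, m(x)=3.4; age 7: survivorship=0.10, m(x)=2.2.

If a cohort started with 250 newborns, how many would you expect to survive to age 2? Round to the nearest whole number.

Expected survivors = N0 · l_2 = 250 × 0.98 = 245 → 245

245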